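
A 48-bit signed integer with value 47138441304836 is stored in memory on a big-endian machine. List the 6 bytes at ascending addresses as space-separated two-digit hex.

2A DF 46 0C 9B 04

47138441304836 in hexadecimal, padded to 48 bits, is 0x2ADF460C9B04.
Split into bytes (most-significant first): 2A DF 46 0C 9B 04.
Big-endian: lowest address holds the most-significant byte.
So the memory order matches the most-significant-first order: 2A DF 46 0C 9B 04.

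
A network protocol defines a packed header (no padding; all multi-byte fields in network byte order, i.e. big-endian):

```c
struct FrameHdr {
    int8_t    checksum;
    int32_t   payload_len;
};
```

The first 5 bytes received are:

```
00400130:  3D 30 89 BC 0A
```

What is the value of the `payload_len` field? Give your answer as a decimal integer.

814332938

`payload_len` follows `checksum` (1 byte), so it starts at byte offset 1 and occupies 4 bytes.
Bytes at offsets 1..4: 30 89 BC 0A.
In big-endian order the high byte comes first in memory.
The bytes are already most-significant first: 0x3089BC0A.
0x3089BC0A = 814332938.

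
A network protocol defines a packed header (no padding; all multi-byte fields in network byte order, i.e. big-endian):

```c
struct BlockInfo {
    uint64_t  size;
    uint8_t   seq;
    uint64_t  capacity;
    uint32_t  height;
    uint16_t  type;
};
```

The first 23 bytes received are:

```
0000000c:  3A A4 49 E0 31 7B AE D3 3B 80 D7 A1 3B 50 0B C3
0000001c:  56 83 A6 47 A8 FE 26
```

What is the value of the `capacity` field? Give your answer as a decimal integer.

9284066432965657430

`capacity` follows `size` (8 B), `seq` (1 B), so it starts at offset 8 + 1 = 9 and occupies 8 bytes.
Bytes at offsets 9..16: 80 D7 A1 3B 50 0B C3 56.
Big-endian: lowest address holds the most-significant byte.
The bytes are already most-significant first: 0x80D7A13B500BC356.
0x80D7A13B500BC356 = 9284066432965657430.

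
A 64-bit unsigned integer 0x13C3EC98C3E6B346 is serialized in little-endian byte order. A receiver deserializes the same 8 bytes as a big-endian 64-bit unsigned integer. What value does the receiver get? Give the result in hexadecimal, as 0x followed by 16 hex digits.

0x46B3E6C398ECC313

Stored little-endian, the bytes at ascending addresses are 46 B3 E6 C3 98 EC C3 13.
Read back as big-endian, the last byte is least significant, giving 0x46B3E6C398ECC313.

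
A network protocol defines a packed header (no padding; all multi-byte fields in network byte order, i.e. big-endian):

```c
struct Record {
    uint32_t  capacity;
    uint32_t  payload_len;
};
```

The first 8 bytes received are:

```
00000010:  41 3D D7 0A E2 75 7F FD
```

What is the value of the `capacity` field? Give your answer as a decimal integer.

1094571786

`capacity` is the first field, at byte offset 0, occupying 4 bytes.
Bytes at offsets 0..3: 41 3D D7 0A.
Big-endian stores the most-significant byte at the lowest address.
The bytes are already most-significant first: 0x413DD70A.
0x413DD70A = 1094571786.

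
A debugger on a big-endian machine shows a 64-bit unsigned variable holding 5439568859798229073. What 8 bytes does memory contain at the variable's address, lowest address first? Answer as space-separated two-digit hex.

5439568859798229073 in hexadecimal, padded to 64 bits, is 0x4B7D3B0ED38CD051.
Split into bytes (most-significant first): 4B 7D 3B 0E D3 8C D0 51.
Big-endian: lowest address holds the most-significant byte.
So the memory order matches the most-significant-first order: 4B 7D 3B 0E D3 8C D0 51.

4B 7D 3B 0E D3 8C D0 51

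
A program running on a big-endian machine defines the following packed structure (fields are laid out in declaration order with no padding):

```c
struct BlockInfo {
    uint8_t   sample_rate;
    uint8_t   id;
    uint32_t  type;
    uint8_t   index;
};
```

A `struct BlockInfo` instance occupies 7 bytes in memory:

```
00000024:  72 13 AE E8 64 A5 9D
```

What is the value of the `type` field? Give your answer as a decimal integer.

2934465701

`type` follows `sample_rate` (1 B), `id` (1 B), so it starts at offset 1 + 1 = 2 and occupies 4 bytes.
Bytes at offsets 2..5: AE E8 64 A5.
In big-endian order the high byte comes first in memory.
The bytes are already most-significant first: 0xAEE864A5.
0xAEE864A5 = 2934465701.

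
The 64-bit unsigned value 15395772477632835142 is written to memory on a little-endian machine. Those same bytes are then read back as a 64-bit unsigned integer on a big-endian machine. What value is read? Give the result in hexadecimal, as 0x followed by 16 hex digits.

0x466E0A847FC5A8D5

15395772477632835142 in 64-bit hexadecimal is 0xD5A8C57F840A6E46.
Stored little-endian, the bytes at ascending addresses are 46 6E 0A 84 7F C5 A8 D5.
Read back as big-endian, the last byte is least significant, giving 0x466E0A847FC5A8D5.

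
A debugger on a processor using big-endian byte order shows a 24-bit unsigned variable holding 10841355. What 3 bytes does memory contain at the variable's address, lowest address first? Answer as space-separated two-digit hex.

A5 6D 0B

10841355 in hexadecimal, padded to 24 bits, is 0xA56D0B.
Split into bytes (most-significant first): A5 6D 0B.
Big-endian stores the most-significant byte at the lowest address.
So the memory order matches the most-significant-first order: A5 6D 0B.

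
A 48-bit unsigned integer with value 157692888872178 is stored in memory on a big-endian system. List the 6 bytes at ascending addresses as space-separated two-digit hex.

8F 6B BC 9F F4 F2

157692888872178 in hexadecimal, padded to 48 bits, is 0x8F6BBC9FF4F2.
Split into bytes (most-significant first): 8F 6B BC 9F F4 F2.
Big-endian stores the most-significant byte at the lowest address.
So the memory order matches the most-significant-first order: 8F 6B BC 9F F4 F2.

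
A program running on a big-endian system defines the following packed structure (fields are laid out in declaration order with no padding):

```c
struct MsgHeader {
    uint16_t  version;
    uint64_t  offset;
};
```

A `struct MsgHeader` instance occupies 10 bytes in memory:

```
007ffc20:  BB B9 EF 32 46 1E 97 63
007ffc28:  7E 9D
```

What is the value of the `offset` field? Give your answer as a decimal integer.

17235915821103152797

`offset` follows `version` (2 bytes), so it starts at byte offset 2 and occupies 8 bytes.
Bytes at offsets 2..9: EF 32 46 1E 97 63 7E 9D.
In big-endian order the high byte comes first in memory.
The bytes are already most-significant first: 0xEF32461E97637E9D.
0xEF32461E97637E9D = 17235915821103152797.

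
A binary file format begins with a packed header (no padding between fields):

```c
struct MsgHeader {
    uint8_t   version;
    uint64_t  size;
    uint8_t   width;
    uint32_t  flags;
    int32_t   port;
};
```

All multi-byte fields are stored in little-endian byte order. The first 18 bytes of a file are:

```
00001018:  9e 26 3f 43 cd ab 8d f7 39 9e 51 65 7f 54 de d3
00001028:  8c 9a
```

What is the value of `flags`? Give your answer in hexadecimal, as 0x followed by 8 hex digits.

0x547F6551

`flags` follows `version` (1 B), `size` (8 B), `width` (1 B), so it starts at offset 1 + 8 + 1 = 10 and occupies 4 bytes.
Bytes at offsets 10..13: 51 65 7F 54.
Little-endian stores the least-significant byte at the lowest address.
Reassemble most-significant byte first: 54 7F 65 51 → 0x547F6551.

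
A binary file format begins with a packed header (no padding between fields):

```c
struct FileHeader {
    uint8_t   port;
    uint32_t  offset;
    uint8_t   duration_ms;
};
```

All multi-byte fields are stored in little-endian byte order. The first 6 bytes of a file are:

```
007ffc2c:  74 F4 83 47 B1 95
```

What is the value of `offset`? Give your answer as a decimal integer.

`offset` follows `port` (1 byte), so it starts at byte offset 1 and occupies 4 bytes.
Bytes at offsets 1..4: F4 83 47 B1.
Little-endian stores the least-significant byte at the lowest address.
Reassemble most-significant byte first: B1 47 83 F4 → 0xB14783F4.
0xB14783F4 = 2974254068.

2974254068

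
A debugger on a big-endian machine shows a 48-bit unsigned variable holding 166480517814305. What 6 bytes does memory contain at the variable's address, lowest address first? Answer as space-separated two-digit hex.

166480517814305 in hexadecimal, padded to 48 bits, is 0x9769C4205821.
Split into bytes (most-significant first): 97 69 C4 20 58 21.
Big-endian stores the most-significant byte at the lowest address.
So the memory order matches the most-significant-first order: 97 69 C4 20 58 21.

97 69 C4 20 58 21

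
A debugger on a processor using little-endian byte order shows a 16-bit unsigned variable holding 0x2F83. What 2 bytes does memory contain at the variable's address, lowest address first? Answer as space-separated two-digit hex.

83 2F

Split into bytes (most-significant first): 2F 83.
Little-endian: lowest address holds the least-significant byte.
So at ascending addresses the bytes are 83 2F.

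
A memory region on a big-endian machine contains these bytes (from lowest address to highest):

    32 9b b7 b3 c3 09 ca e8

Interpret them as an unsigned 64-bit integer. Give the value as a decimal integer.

Big-endian stores the most-significant byte at the lowest address.
The bytes are already most-significant first: 0x329BB7B3C309CAE8.
0x329BB7B3C309CAE8 = 3646710305985776360.

3646710305985776360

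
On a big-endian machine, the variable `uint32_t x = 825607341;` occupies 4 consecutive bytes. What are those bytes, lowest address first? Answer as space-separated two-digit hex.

31 35 C4 AD

825607341 in hexadecimal, padded to 32 bits, is 0x3135C4AD.
Split into bytes (most-significant first): 31 35 C4 AD.
Big-endian: lowest address holds the most-significant byte.
So the memory order matches the most-significant-first order: 31 35 C4 AD.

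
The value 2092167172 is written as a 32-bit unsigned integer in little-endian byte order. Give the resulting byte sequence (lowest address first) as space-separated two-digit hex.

2092167172 in hexadecimal, padded to 32 bits, is 0x7CB3F004.
Split into bytes (most-significant first): 7C B3 F0 04.
In little-endian order the low byte comes first in memory.
So at ascending addresses the bytes are 04 F0 B3 7C.

04 F0 B3 7C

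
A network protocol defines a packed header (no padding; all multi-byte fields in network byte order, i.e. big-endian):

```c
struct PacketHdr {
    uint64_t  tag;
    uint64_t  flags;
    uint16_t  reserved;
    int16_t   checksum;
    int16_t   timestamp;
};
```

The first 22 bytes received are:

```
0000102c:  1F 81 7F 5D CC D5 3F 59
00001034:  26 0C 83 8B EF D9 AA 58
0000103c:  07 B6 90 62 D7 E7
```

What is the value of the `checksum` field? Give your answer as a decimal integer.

-28574

`checksum` follows `tag` (8 B), `flags` (8 B), `reserved` (2 B), so it starts at offset 8 + 8 + 2 = 18 and occupies 2 bytes.
Bytes at offsets 18..19: 90 62.
In big-endian order the high byte comes first in memory.
The bytes are already most-significant first: 0x9062.
Top bit is set, so as a signed 16-bit value this is 0x9062 − 2^16 = -28574.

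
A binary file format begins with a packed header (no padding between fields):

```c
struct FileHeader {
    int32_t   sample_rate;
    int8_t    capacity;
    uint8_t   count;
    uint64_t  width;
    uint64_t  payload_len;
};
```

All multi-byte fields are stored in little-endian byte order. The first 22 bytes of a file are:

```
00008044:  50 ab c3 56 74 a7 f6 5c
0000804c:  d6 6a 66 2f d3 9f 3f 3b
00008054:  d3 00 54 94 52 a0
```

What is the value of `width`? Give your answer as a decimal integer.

11516600789042093302

`width` follows `sample_rate` (4 B), `capacity` (1 B), `count` (1 B), so it starts at offset 4 + 1 + 1 = 6 and occupies 8 bytes.
Bytes at offsets 6..13: F6 5C D6 6A 66 2F D3 9F.
In little-endian order the low byte comes first in memory.
Reassemble most-significant byte first: 9F D3 2F 66 6A D6 5C F6 → 0x9FD32F666AD65CF6.
0x9FD32F666AD65CF6 = 11516600789042093302.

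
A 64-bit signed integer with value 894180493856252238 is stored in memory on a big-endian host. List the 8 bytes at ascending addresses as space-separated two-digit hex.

0C 68 C4 6B ED 62 A1 4E

894180493856252238 in hexadecimal, padded to 64 bits, is 0x0C68C46BED62A14E.
Split into bytes (most-significant first): 0C 68 C4 6B ED 62 A1 4E.
In big-endian order the high byte comes first in memory.
So the memory order matches the most-significant-first order: 0C 68 C4 6B ED 62 A1 4E.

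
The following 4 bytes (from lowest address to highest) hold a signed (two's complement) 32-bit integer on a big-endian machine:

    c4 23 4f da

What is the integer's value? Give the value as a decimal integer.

-1004318758

Big-endian stores the most-significant byte at the lowest address.
The bytes are already most-significant first: 0xC4234FDA.
Top bit is set, so as a signed 32-bit value this is 0xC4234FDA − 2^32 = -1004318758.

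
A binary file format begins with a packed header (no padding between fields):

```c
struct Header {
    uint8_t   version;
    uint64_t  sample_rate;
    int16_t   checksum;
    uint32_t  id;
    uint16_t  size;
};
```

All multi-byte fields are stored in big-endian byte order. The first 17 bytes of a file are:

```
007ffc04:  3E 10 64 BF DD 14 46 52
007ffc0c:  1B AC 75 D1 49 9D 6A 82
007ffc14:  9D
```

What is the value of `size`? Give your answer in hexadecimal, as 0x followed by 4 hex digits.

`size` follows `version` (1 B), `sample_rate` (8 B), `checksum` (2 B), `id` (4 B), so it starts at offset 1 + 8 + 2 + 4 = 15 and occupies 2 bytes.
Bytes at offsets 15..16: 82 9D.
In big-endian order the high byte comes first in memory.
The bytes are already most-significant first: 0x829D.

0x829D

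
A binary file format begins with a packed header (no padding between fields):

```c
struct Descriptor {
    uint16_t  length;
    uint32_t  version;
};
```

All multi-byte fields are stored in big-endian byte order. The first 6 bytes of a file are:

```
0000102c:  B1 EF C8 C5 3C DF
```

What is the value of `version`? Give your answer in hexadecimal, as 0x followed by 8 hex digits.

0xC8C53CDF

`version` follows `length` (2 bytes), so it starts at byte offset 2 and occupies 4 bytes.
Bytes at offsets 2..5: C8 C5 3C DF.
In big-endian order the high byte comes first in memory.
The bytes are already most-significant first: 0xC8C53CDF.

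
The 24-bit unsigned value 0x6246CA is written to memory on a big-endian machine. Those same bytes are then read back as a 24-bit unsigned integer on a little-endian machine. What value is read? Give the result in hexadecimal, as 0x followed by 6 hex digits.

Stored big-endian, the bytes at ascending addresses are 62 46 CA.
Read back as little-endian, the first byte is least significant, giving 0xCA4662.

0xCA4662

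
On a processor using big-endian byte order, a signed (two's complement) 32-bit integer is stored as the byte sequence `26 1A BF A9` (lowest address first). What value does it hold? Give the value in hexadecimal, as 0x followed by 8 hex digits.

0x261ABFA9

In big-endian order the high byte comes first in memory.
The bytes are already most-significant first: 0x261ABFA9.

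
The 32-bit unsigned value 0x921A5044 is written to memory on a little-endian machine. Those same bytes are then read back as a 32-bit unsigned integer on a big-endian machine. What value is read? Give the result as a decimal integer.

Stored little-endian, the bytes at ascending addresses are 44 50 1A 92.
Read back as big-endian, the last byte is least significant, giving 0x44501A92.
0x44501A92 = 1146100370.

1146100370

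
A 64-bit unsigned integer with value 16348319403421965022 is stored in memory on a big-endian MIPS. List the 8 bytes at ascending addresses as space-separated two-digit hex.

E2 E0 E5 E1 5B 97 9A DE

16348319403421965022 in hexadecimal, padded to 64 bits, is 0xE2E0E5E15B979ADE.
Split into bytes (most-significant first): E2 E0 E5 E1 5B 97 9A DE.
Big-endian: lowest address holds the most-significant byte.
So the memory order matches the most-significant-first order: E2 E0 E5 E1 5B 97 9A DE.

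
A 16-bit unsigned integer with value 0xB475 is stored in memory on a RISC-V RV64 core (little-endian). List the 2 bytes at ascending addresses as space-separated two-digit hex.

75 B4

Split into bytes (most-significant first): B4 75.
Little-endian: lowest address holds the least-significant byte.
So at ascending addresses the bytes are 75 B4.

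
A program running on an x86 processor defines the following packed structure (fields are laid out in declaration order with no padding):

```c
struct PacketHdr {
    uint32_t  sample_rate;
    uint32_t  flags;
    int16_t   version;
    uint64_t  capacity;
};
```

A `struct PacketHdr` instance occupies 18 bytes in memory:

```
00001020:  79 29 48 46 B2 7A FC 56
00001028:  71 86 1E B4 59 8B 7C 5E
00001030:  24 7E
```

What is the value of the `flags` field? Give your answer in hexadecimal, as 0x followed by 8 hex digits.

`flags` follows `sample_rate` (4 bytes), so it starts at byte offset 4 and occupies 4 bytes.
Bytes at offsets 4..7: B2 7A FC 56.
In little-endian order the low byte comes first in memory.
Reassemble most-significant byte first: 56 FC 7A B2 → 0x56FC7AB2.

0x56FC7AB2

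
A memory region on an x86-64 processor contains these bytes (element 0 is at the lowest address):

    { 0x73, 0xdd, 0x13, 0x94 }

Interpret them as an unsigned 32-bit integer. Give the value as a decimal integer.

Little-endian stores the least-significant byte at the lowest address.
Reassemble most-significant byte first: 94 13 DD 73 → 0x9413DD73.
0x9413DD73 = 2484329843.

2484329843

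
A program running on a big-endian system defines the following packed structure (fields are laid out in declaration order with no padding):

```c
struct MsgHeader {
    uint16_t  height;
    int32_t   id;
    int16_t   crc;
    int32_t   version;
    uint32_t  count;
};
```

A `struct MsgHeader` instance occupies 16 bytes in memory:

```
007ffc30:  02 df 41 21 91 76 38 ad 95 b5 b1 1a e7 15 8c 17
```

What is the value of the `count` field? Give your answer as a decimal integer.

3876949015

`count` follows `height` (2 B), `id` (4 B), `crc` (2 B), `version` (4 B), so it starts at offset 2 + 4 + 2 + 4 = 12 and occupies 4 bytes.
Bytes at offsets 12..15: E7 15 8C 17.
In big-endian order the high byte comes first in memory.
The bytes are already most-significant first: 0xE7158C17.
0xE7158C17 = 3876949015.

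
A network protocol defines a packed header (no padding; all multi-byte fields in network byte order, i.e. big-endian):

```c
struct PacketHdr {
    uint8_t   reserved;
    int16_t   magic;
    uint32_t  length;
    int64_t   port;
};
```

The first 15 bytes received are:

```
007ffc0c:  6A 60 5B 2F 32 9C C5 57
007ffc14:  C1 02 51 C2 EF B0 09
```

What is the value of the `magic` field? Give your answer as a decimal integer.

`magic` follows `reserved` (1 byte), so it starts at byte offset 1 and occupies 2 bytes.
Bytes at offsets 1..2: 60 5B.
In big-endian order the high byte comes first in memory.
The bytes are already most-significant first: 0x605B.
0x605B = 24667.

24667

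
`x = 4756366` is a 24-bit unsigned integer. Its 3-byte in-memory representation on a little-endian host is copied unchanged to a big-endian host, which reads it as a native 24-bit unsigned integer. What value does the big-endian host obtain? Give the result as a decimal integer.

4756366 in 24-bit hexadecimal is 0x48938E.
Stored little-endian, the bytes at ascending addresses are 8E 93 48.
Read back as big-endian, the last byte is least significant, giving 0x8E9348.
0x8E9348 = 9343816.

9343816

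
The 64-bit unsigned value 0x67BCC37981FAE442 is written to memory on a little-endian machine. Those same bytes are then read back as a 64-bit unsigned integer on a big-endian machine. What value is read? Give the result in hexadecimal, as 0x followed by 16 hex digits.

0x42E4FA8179C3BC67

Stored little-endian, the bytes at ascending addresses are 42 E4 FA 81 79 C3 BC 67.
Read back as big-endian, the last byte is least significant, giving 0x42E4FA8179C3BC67.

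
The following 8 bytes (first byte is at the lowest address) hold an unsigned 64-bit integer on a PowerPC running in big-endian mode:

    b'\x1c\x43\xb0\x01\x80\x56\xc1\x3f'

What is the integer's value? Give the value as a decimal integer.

2036664976996221247

Big-endian stores the most-significant byte at the lowest address.
The bytes are already most-significant first: 0x1C43B0018056C13F.
0x1C43B0018056C13F = 2036664976996221247.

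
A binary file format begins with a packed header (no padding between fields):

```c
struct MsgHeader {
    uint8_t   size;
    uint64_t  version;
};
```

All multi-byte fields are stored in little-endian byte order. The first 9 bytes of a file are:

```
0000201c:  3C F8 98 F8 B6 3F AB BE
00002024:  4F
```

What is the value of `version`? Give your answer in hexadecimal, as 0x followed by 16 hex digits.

0x4FBEAB3FB6F898F8

`version` follows `size` (1 byte), so it starts at byte offset 1 and occupies 8 bytes.
Bytes at offsets 1..8: F8 98 F8 B6 3F AB BE 4F.
In little-endian order the low byte comes first in memory.
Reassemble most-significant byte first: 4F BE AB 3F B6 F8 98 F8 → 0x4FBEAB3FB6F898F8.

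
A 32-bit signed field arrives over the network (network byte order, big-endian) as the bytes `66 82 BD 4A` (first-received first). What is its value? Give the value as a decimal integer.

Big-endian: lowest address holds the most-significant byte.
The bytes are already most-significant first: 0x6682BD4A.
0x6682BD4A = 1719844170.

1719844170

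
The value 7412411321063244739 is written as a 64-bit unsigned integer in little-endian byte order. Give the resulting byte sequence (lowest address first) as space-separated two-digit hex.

7412411321063244739 in hexadecimal, padded to 64 bits, is 0x66DE2CD2E90F03C3.
Split into bytes (most-significant first): 66 DE 2C D2 E9 0F 03 C3.
In little-endian order the low byte comes first in memory.
So at ascending addresses the bytes are C3 03 0F E9 D2 2C DE 66.

C3 03 0F E9 D2 2C DE 66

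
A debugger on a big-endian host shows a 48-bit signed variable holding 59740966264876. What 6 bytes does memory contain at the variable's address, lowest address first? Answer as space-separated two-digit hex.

59740966264876 in hexadecimal, padded to 48 bits, is 0x36558712A02C.
Split into bytes (most-significant first): 36 55 87 12 A0 2C.
Big-endian stores the most-significant byte at the lowest address.
So the memory order matches the most-significant-first order: 36 55 87 12 A0 2C.

36 55 87 12 A0 2C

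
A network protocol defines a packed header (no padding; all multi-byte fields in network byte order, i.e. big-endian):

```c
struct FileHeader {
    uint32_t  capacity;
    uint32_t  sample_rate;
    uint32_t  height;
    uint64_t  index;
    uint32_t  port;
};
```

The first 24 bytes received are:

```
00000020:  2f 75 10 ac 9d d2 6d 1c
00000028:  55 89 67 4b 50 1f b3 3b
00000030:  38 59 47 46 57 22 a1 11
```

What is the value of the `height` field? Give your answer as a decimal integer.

`height` follows `capacity` (4 B), `sample_rate` (4 B), so it starts at offset 4 + 4 = 8 and occupies 4 bytes.
Bytes at offsets 8..11: 55 89 67 4B.
In big-endian order the high byte comes first in memory.
The bytes are already most-significant first: 0x5589674B.
0x5589674B = 1435068235.

1435068235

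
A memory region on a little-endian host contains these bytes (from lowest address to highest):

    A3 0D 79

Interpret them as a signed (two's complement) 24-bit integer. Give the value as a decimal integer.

7933347

In little-endian order the low byte comes first in memory.
Reassemble most-significant byte first: 79 0D A3 → 0x790DA3.
0x790DA3 = 7933347.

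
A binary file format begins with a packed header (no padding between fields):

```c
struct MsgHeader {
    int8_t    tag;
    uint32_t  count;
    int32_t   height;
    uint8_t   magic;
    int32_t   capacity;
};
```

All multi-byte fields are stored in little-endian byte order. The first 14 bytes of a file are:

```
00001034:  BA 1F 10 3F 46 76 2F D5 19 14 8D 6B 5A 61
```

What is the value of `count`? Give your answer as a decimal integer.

1178538015

`count` follows `tag` (1 byte), so it starts at byte offset 1 and occupies 4 bytes.
Bytes at offsets 1..4: 1F 10 3F 46.
Little-endian stores the least-significant byte at the lowest address.
Reassemble most-significant byte first: 46 3F 10 1F → 0x463F101F.
0x463F101F = 1178538015.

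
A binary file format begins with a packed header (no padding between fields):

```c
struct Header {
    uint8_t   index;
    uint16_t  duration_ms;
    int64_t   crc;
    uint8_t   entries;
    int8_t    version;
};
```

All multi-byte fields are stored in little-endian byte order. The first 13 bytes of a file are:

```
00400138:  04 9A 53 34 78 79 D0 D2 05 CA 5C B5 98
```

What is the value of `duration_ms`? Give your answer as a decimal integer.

21402

`duration_ms` follows `index` (1 byte), so it starts at byte offset 1 and occupies 2 bytes.
Bytes at offsets 1..2: 9A 53.
Little-endian: lowest address holds the least-significant byte.
Reassemble most-significant byte first: 53 9A → 0x539A.
0x539A = 21402.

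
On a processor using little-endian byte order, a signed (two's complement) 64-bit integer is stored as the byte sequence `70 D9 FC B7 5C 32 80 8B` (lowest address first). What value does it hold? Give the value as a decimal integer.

-8394654331613423248

In little-endian order the low byte comes first in memory.
Reassemble most-significant byte first: 8B 80 32 5C B7 FC D9 70 → 0x8B80325CB7FCD970.
Top bit is set, so as a signed 64-bit value this is 0x8B80325CB7FCD970 − 2^64 = -8394654331613423248.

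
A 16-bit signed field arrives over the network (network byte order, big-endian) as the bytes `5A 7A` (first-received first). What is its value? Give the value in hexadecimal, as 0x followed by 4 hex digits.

In big-endian order the high byte comes first in memory.
The bytes are already most-significant first: 0x5A7A.

0x5A7A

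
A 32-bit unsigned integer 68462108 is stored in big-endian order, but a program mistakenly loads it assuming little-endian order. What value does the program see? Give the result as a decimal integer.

68462108 in 32-bit hexadecimal is 0x0414A61C.
Stored big-endian, the bytes at ascending addresses are 04 14 A6 1C.
Read back as little-endian, the first byte is least significant, giving 0x1CA61404.
0x1CA61404 = 480646148.

480646148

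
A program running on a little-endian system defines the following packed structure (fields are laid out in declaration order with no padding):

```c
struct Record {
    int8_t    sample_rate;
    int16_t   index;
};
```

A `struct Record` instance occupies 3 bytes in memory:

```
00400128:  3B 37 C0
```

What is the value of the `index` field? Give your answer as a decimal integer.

`index` follows `sample_rate` (1 byte), so it starts at byte offset 1 and occupies 2 bytes.
Bytes at offsets 1..2: 37 C0.
In little-endian order the low byte comes first in memory.
Reassemble most-significant byte first: C0 37 → 0xC037.
Top bit is set, so as a signed 16-bit value this is 0xC037 − 2^16 = -16329.

-16329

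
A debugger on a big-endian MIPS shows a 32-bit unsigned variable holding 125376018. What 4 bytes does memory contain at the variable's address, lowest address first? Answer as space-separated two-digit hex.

07 79 16 12

125376018 in hexadecimal, padded to 32 bits, is 0x07791612.
Split into bytes (most-significant first): 07 79 16 12.
Big-endian: lowest address holds the most-significant byte.
So the memory order matches the most-significant-first order: 07 79 16 12.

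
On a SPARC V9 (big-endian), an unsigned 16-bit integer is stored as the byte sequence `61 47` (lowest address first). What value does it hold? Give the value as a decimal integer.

24903

Big-endian: lowest address holds the most-significant byte.
The bytes are already most-significant first: 0x6147.
0x6147 = 24903.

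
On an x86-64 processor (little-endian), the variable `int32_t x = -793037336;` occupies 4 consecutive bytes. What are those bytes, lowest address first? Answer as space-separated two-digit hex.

Two's complement of -793037336 in 32 bits: 793037336 = 0x2F44CA18; invert → 0xD0BB35E7; add 1 → 0xD0BB35E8.
Split into bytes (most-significant first): D0 BB 35 E8.
Little-endian stores the least-significant byte at the lowest address.
So at ascending addresses the bytes are E8 35 BB D0.

E8 35 BB D0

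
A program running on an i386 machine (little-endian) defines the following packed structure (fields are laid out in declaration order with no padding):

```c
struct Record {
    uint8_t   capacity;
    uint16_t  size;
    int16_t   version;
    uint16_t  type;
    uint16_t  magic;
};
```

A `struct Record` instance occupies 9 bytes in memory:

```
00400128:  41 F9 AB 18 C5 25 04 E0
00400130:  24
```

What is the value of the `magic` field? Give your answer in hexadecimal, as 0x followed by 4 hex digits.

`magic` follows `capacity` (1 B), `size` (2 B), `version` (2 B), `type` (2 B), so it starts at offset 1 + 2 + 2 + 2 = 7 and occupies 2 bytes.
Bytes at offsets 7..8: E0 24.
Little-endian stores the least-significant byte at the lowest address.
Reassemble most-significant byte first: 24 E0 → 0x24E0.

0x24E0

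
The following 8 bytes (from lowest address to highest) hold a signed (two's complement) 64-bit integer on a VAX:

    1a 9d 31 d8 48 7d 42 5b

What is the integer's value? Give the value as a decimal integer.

In little-endian order the low byte comes first in memory.
Reassemble most-significant byte first: 5B 42 7D 48 D8 31 9D 1A → 0x5B427D48D8319D1A.
0x5B427D48D8319D1A = 6575956157732592922.

6575956157732592922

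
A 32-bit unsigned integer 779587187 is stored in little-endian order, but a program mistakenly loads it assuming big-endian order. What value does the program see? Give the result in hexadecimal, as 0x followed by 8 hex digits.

0x738E772E

779587187 in 32-bit hexadecimal is 0x2E778E73.
Stored little-endian, the bytes at ascending addresses are 73 8E 77 2E.
Read back as big-endian, the last byte is least significant, giving 0x738E772E.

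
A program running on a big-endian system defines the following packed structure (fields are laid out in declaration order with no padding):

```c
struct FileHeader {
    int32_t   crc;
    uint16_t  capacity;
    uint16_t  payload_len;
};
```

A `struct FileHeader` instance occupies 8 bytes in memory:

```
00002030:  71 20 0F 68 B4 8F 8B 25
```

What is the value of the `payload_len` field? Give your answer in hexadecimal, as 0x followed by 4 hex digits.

`payload_len` follows `crc` (4 B), `capacity` (2 B), so it starts at offset 4 + 2 = 6 and occupies 2 bytes.
Bytes at offsets 6..7: 8B 25.
Big-endian: lowest address holds the most-significant byte.
The bytes are already most-significant first: 0x8B25.

0x8B25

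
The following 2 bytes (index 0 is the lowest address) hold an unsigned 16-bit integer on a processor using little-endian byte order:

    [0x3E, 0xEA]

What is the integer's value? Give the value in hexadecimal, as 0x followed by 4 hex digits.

0xEA3E

In little-endian order the low byte comes first in memory.
Reassemble most-significant byte first: EA 3E → 0xEA3E.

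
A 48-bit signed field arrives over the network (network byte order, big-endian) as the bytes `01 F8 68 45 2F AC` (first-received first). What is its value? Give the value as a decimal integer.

2166412881836

Big-endian: lowest address holds the most-significant byte.
The bytes are already most-significant first: 0x01F868452FAC.
0x01F868452FAC = 2166412881836.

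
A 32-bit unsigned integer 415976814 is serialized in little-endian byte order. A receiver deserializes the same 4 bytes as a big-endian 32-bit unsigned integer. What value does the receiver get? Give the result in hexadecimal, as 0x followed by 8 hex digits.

415976814 in 32-bit hexadecimal is 0x18CB4D6E.
Stored little-endian, the bytes at ascending addresses are 6E 4D CB 18.
Read back as big-endian, the last byte is least significant, giving 0x6E4DCB18.

0x6E4DCB18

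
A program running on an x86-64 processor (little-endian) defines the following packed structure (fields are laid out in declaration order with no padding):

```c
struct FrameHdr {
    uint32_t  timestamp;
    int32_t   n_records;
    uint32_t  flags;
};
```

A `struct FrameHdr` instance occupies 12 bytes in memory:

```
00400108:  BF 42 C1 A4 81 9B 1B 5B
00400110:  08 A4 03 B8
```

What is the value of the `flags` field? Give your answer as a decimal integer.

`flags` follows `timestamp` (4 B), `n_records` (4 B), so it starts at offset 4 + 4 = 8 and occupies 4 bytes.
Bytes at offsets 8..11: 08 A4 03 B8.
In little-endian order the low byte comes first in memory.
Reassemble most-significant byte first: B8 03 A4 08 → 0xB803A408.
0xB803A408 = 3087246344.

3087246344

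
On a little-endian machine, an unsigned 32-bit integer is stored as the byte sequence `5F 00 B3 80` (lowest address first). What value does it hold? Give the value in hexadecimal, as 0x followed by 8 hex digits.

0x80B3005F

In little-endian order the low byte comes first in memory.
Reassemble most-significant byte first: 80 B3 00 5F → 0x80B3005F.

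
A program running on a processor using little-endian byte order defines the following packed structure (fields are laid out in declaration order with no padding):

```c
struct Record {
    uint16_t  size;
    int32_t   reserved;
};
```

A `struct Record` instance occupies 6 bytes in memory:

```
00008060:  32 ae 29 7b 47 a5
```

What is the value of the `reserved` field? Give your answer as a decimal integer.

-1522042071

`reserved` follows `size` (2 bytes), so it starts at byte offset 2 and occupies 4 bytes.
Bytes at offsets 2..5: 29 7B 47 A5.
Little-endian: lowest address holds the least-significant byte.
Reassemble most-significant byte first: A5 47 7B 29 → 0xA5477B29.
Top bit is set, so as a signed 32-bit value this is 0xA5477B29 − 2^32 = -1522042071.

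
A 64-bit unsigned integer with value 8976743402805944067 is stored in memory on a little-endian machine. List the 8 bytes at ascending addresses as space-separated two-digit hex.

03 5F 14 64 90 CC 93 7C

8976743402805944067 in hexadecimal, padded to 64 bits, is 0x7C93CC9064145F03.
Split into bytes (most-significant first): 7C 93 CC 90 64 14 5F 03.
Little-endian: lowest address holds the least-significant byte.
So at ascending addresses the bytes are 03 5F 14 64 90 CC 93 7C.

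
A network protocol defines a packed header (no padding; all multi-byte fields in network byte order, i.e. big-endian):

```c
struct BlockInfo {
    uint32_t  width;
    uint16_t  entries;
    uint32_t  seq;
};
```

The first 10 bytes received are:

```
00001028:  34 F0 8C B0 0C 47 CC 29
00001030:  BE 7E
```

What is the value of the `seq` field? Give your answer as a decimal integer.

`seq` follows `width` (4 B), `entries` (2 B), so it starts at offset 4 + 2 = 6 and occupies 4 bytes.
Bytes at offsets 6..9: CC 29 BE 7E.
Big-endian: lowest address holds the most-significant byte.
The bytes are already most-significant first: 0xCC29BE7E.
0xCC29BE7E = 3425287806.

3425287806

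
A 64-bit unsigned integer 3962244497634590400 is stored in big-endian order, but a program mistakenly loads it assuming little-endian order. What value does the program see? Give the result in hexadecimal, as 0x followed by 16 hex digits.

0xC07EC1B260B8FC36

3962244497634590400 in 64-bit hexadecimal is 0x36FCB860B2C17EC0.
Stored big-endian, the bytes at ascending addresses are 36 FC B8 60 B2 C1 7E C0.
Read back as little-endian, the first byte is least significant, giving 0xC07EC1B260B8FC36.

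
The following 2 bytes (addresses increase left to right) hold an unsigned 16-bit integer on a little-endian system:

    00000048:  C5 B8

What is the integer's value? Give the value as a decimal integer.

47301

In little-endian order the low byte comes first in memory.
Reassemble most-significant byte first: B8 C5 → 0xB8C5.
0xB8C5 = 47301.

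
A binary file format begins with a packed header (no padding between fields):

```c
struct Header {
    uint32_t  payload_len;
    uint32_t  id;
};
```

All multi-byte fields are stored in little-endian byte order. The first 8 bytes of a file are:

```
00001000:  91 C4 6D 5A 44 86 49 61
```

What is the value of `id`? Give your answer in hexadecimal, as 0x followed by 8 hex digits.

0x61498644

`id` follows `payload_len` (4 bytes), so it starts at byte offset 4 and occupies 4 bytes.
Bytes at offsets 4..7: 44 86 49 61.
Little-endian: lowest address holds the least-significant byte.
Reassemble most-significant byte first: 61 49 86 44 → 0x61498644.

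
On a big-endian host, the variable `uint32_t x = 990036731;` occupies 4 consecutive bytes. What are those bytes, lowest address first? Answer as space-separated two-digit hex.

990036731 in hexadecimal, padded to 32 bits, is 0x3B02C2FB.
Split into bytes (most-significant first): 3B 02 C2 FB.
Big-endian stores the most-significant byte at the lowest address.
So the memory order matches the most-significant-first order: 3B 02 C2 FB.

3B 02 C2 FB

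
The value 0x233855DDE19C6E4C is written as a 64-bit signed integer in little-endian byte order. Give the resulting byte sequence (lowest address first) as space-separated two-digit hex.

4C 6E 9C E1 DD 55 38 23

Split into bytes (most-significant first): 23 38 55 DD E1 9C 6E 4C.
In little-endian order the low byte comes first in memory.
So at ascending addresses the bytes are 4C 6E 9C E1 DD 55 38 23.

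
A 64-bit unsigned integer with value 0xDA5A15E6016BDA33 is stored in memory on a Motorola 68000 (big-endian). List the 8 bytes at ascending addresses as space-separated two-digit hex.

Split into bytes (most-significant first): DA 5A 15 E6 01 6B DA 33.
Big-endian stores the most-significant byte at the lowest address.
So the memory order matches the most-significant-first order: DA 5A 15 E6 01 6B DA 33.

DA 5A 15 E6 01 6B DA 33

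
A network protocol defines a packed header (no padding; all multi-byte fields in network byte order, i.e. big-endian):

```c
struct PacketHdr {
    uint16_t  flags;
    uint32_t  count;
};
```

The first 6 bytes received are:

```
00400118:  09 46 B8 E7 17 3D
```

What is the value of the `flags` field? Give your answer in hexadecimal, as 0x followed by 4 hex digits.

`flags` is the first field, at byte offset 0, occupying 2 bytes.
Bytes at offsets 0..1: 09 46.
In big-endian order the high byte comes first in memory.
The bytes are already most-significant first: 0x0946.

0x0946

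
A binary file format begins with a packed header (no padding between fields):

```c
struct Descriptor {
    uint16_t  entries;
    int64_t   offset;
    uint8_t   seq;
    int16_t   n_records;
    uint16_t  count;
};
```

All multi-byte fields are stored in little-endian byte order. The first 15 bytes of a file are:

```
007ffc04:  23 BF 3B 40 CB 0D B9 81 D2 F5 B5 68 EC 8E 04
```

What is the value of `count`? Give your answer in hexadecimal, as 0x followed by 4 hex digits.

0x048E

`count` follows `entries` (2 B), `offset` (8 B), `seq` (1 B), `n_records` (2 B), so it starts at offset 2 + 8 + 1 + 2 = 13 and occupies 2 bytes.
Bytes at offsets 13..14: 8E 04.
Little-endian stores the least-significant byte at the lowest address.
Reassemble most-significant byte first: 04 8E → 0x048E.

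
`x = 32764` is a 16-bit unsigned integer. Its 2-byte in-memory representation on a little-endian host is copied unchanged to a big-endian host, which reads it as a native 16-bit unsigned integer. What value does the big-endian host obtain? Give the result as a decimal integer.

32764 in 16-bit hexadecimal is 0x7FFC.
Stored little-endian, the bytes at ascending addresses are FC 7F.
Read back as big-endian, the last byte is least significant, giving 0xFC7F.
0xFC7F = 64639.

64639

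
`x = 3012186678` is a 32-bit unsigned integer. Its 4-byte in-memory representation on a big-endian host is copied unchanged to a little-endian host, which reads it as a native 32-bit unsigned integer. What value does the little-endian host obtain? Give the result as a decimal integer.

3012186678 in 32-bit hexadecimal is 0xB38A5236.
Stored big-endian, the bytes at ascending addresses are B3 8A 52 36.
Read back as little-endian, the first byte is least significant, giving 0x36528AB3.
0x36528AB3 = 911379123.

911379123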